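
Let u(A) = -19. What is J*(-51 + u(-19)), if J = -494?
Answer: 34580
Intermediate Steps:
J*(-51 + u(-19)) = -494*(-51 - 19) = -494*(-70) = 34580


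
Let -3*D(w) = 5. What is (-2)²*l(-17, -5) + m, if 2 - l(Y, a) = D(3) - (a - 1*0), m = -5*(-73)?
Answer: 1079/3 ≈ 359.67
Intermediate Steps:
D(w) = -5/3 (D(w) = -⅓*5 = -5/3)
m = 365
l(Y, a) = 11/3 + a (l(Y, a) = 2 - (-5/3 - (a - 1*0)) = 2 - (-5/3 - (a + 0)) = 2 - (-5/3 - a) = 2 + (5/3 + a) = 11/3 + a)
(-2)²*l(-17, -5) + m = (-2)²*(11/3 - 5) + 365 = 4*(-4/3) + 365 = -16/3 + 365 = 1079/3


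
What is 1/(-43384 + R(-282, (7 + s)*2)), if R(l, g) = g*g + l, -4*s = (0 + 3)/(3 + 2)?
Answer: -100/4347831 ≈ -2.3000e-5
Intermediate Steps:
s = -3/20 (s = -(0 + 3)/(4*(3 + 2)) = -3/(4*5) = -¼*⅗ = -3/20 ≈ -0.15000)
R(l, g) = l + g² (R(l, g) = g² + l = l + g²)
1/(-43384 + R(-282, (7 + s)*2)) = 1/(-43384 + (-282 + ((7 - 3/20)*2)²)) = 1/(-43384 + (-282 + ((137/20)*2)²)) = 1/(-43384 + (-282 + (137/10)²)) = 1/(-43384 + (-282 + 18769/100)) = 1/(-43384 - 9431/100) = 1/(-4347831/100) = -100/4347831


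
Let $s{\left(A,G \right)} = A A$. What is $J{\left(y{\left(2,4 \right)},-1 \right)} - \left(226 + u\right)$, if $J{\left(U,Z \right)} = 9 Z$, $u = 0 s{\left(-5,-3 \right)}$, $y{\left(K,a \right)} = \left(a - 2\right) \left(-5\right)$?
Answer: $-235$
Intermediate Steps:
$y{\left(K,a \right)} = 10 - 5 a$ ($y{\left(K,a \right)} = \left(-2 + a\right) \left(-5\right) = 10 - 5 a$)
$s{\left(A,G \right)} = A^{2}$
$u = 0$ ($u = 0 \left(-5\right)^{2} = 0 \cdot 25 = 0$)
$J{\left(y{\left(2,4 \right)},-1 \right)} - \left(226 + u\right) = 9 \left(-1\right) - \left(226 + 0\right) = -9 - 226 = -235$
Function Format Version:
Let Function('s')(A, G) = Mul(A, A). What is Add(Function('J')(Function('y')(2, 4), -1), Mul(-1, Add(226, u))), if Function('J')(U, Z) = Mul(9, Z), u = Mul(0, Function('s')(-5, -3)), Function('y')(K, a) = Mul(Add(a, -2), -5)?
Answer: -235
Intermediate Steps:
Function('y')(K, a) = Add(10, Mul(-5, a)) (Function('y')(K, a) = Mul(Add(-2, a), -5) = Add(10, Mul(-5, a)))
Function('s')(A, G) = Pow(A, 2)
u = 0 (u = Mul(0, Pow(-5, 2)) = Mul(0, 25) = 0)
Add(Function('J')(Function('y')(2, 4), -1), Mul(-1, Add(226, u))) = Add(Mul(9, -1), Mul(-1, Add(226, 0))) = Add(-9, Mul(-1, 226)) = Add(-9, -226) = -235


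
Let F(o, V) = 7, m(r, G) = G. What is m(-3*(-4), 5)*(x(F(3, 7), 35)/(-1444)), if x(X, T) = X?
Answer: -35/1444 ≈ -0.024238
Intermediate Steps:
m(-3*(-4), 5)*(x(F(3, 7), 35)/(-1444)) = 5*(7/(-1444)) = 5*(7*(-1/1444)) = 5*(-7/1444) = -35/1444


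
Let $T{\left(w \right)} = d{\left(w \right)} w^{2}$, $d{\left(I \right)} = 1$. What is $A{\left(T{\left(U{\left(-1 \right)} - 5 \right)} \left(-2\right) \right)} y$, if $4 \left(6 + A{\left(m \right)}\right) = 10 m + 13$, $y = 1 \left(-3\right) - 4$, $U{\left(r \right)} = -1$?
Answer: $\frac{5117}{4} \approx 1279.3$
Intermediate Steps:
$T{\left(w \right)} = w^{2}$ ($T{\left(w \right)} = 1 w^{2} = w^{2}$)
$y = -7$ ($y = -3 - 4 = -7$)
$A{\left(m \right)} = - \frac{11}{4} + \frac{5 m}{2}$ ($A{\left(m \right)} = -6 + \frac{10 m + 13}{4} = -6 + \frac{13 + 10 m}{4} = -6 + \left(\frac{13}{4} + \frac{5 m}{2}\right) = - \frac{11}{4} + \frac{5 m}{2}$)
$A{\left(T{\left(U{\left(-1 \right)} - 5 \right)} \left(-2\right) \right)} y = \left(- \frac{11}{4} + \frac{5 \left(-1 - 5\right)^{2} \left(-2\right)}{2}\right) \left(-7\right) = \left(- \frac{11}{4} + \frac{5 \left(-6\right)^{2} \left(-2\right)}{2}\right) \left(-7\right) = \left(- \frac{11}{4} + \frac{5 \cdot 36 \left(-2\right)}{2}\right) \left(-7\right) = \left(- \frac{11}{4} + \frac{5}{2} \left(-72\right)\right) \left(-7\right) = \left(- \frac{11}{4} - 180\right) \left(-7\right) = \left(- \frac{731}{4}\right) \left(-7\right) = \frac{5117}{4}$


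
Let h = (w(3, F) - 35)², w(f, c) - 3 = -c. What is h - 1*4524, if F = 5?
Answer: -3155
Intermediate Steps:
w(f, c) = 3 - c
h = 1369 (h = ((3 - 1*5) - 35)² = ((3 - 5) - 35)² = (-2 - 35)² = (-37)² = 1369)
h - 1*4524 = 1369 - 1*4524 = 1369 - 4524 = -3155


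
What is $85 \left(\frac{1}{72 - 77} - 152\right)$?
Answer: $-12937$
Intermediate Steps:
$85 \left(\frac{1}{72 - 77} - 152\right) = 85 \left(\frac{1}{-5} - 152\right) = 85 \left(- \frac{1}{5} - 152\right) = 85 \left(- \frac{761}{5}\right) = -12937$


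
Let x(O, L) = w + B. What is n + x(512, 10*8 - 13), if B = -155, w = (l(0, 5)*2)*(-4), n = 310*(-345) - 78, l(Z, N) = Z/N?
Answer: -107183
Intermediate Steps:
n = -107028 (n = -106950 - 78 = -107028)
w = 0 (w = ((0/5)*2)*(-4) = ((0*(⅕))*2)*(-4) = (0*2)*(-4) = 0*(-4) = 0)
x(O, L) = -155 (x(O, L) = 0 - 155 = -155)
n + x(512, 10*8 - 13) = -107028 - 155 = -107183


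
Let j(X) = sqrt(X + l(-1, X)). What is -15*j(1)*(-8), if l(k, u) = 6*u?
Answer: 120*sqrt(7) ≈ 317.49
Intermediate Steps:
j(X) = sqrt(7)*sqrt(X) (j(X) = sqrt(X + 6*X) = sqrt(7*X) = sqrt(7)*sqrt(X))
-15*j(1)*(-8) = -15*sqrt(7)*sqrt(1)*(-8) = -15*sqrt(7)*(-8) = 120*sqrt(7)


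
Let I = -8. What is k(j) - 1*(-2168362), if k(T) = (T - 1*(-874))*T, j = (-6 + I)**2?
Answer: 2378082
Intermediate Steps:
j = 196 (j = (-6 - 8)**2 = (-14)**2 = 196)
k(T) = T*(874 + T) (k(T) = (T + 874)*T = (874 + T)*T = T*(874 + T))
k(j) - 1*(-2168362) = 196*(874 + 196) - 1*(-2168362) = 196*1070 + 2168362 = 209720 + 2168362 = 2378082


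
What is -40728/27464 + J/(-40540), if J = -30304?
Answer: -25588877/34793455 ≈ -0.73545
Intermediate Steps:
-40728/27464 + J/(-40540) = -40728/27464 - 30304/(-40540) = -40728*1/27464 - 30304*(-1/40540) = -5091/3433 + 7576/10135 = -25588877/34793455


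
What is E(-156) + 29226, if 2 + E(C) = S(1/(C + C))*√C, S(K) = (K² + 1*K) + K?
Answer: 29224 - 623*I*√39/48672 ≈ 29224.0 - 0.079936*I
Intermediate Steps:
S(K) = K² + 2*K (S(K) = (K² + K) + K = (K + K²) + K = K² + 2*K)
E(C) = -2 + (2 + 1/(2*C))/(2*√C) (E(C) = -2 + ((2 + 1/(C + C))/(C + C))*√C = -2 + ((2 + 1/(2*C))/((2*C)))*√C = -2 + ((1/(2*C))*(2 + 1/(2*C)))*√C = -2 + ((2 + 1/(2*C))/(2*C))*√C = -2 + (2 + 1/(2*C))/(2*√C))
E(-156) + 29226 = (¼ - 156 - (-624)*I*√39)/(-156)^(3/2) + 29226 = (I*√39/12168)*(¼ - 156 - (-624)*I*√39) + 29226 = (I*√39/12168)*(¼ - 156 + 624*I*√39) + 29226 = (I*√39/12168)*(-623/4 + 624*I*√39) + 29226 = I*√39*(-623/4 + 624*I*√39)/12168 + 29226 = 29226 + I*√39*(-623/4 + 624*I*√39)/12168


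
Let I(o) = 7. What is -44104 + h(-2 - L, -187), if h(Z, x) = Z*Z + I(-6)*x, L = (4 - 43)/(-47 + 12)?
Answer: -55619044/1225 ≈ -45403.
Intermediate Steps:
L = 39/35 (L = -39/(-35) = -39*(-1/35) = 39/35 ≈ 1.1143)
h(Z, x) = Z**2 + 7*x (h(Z, x) = Z*Z + 7*x = Z**2 + 7*x)
-44104 + h(-2 - L, -187) = -44104 + ((-2 - 1*39/35)**2 + 7*(-187)) = -44104 + ((-2 - 39/35)**2 - 1309) = -44104 + ((-109/35)**2 - 1309) = -44104 + (11881/1225 - 1309) = -44104 - 1591644/1225 = -55619044/1225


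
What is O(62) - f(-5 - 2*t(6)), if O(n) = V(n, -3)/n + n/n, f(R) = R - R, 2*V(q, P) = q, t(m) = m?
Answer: 3/2 ≈ 1.5000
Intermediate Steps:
V(q, P) = q/2
f(R) = 0
O(n) = 3/2 (O(n) = (n/2)/n + n/n = ½ + 1 = 3/2)
O(62) - f(-5 - 2*t(6)) = 3/2 - 1*0 = 3/2 + 0 = 3/2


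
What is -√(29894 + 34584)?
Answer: -√64478 ≈ -253.93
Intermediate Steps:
-√(29894 + 34584) = -√64478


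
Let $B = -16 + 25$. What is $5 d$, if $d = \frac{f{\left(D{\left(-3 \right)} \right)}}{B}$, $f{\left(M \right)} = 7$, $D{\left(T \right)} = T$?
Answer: $\frac{35}{9} \approx 3.8889$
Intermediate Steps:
$B = 9$
$d = \frac{7}{9} \approx 0.77778$
$5 d = 5 \cdot \frac{7}{9} = \frac{35}{9}$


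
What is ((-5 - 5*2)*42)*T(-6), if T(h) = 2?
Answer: -1260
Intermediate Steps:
((-5 - 5*2)*42)*T(-6) = ((-5 - 5*2)*42)*2 = ((-5 - 10)*42)*2 = -15*42*2 = -630*2 = -1260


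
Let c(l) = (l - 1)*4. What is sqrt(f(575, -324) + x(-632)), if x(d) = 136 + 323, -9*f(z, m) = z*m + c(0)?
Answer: sqrt(190435)/3 ≈ 145.46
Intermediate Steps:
c(l) = -4 + 4*l (c(l) = (-1 + l)*4 = -4 + 4*l)
f(z, m) = 4/9 - m*z/9 (f(z, m) = -(z*m + (-4 + 4*0))/9 = -(m*z + (-4 + 0))/9 = -(m*z - 4)/9 = -(-4 + m*z)/9 = 4/9 - m*z/9)
x(d) = 459
sqrt(f(575, -324) + x(-632)) = sqrt((4/9 - 1/9*(-324)*575) + 459) = sqrt((4/9 + 20700) + 459) = sqrt(186304/9 + 459) = sqrt(190435/9) = sqrt(190435)/3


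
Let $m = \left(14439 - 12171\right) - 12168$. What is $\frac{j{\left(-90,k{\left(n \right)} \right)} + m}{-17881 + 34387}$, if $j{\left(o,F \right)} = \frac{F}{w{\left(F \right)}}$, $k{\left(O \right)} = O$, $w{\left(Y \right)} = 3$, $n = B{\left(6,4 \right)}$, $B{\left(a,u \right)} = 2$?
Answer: $- \frac{14849}{24759} \approx -0.59974$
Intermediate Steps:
$n = 2$
$m = -9900$ ($m = 2268 - 12168 = -9900$)
$j{\left(o,F \right)} = \frac{F}{3}$
$\frac{j{\left(-90,k{\left(n \right)} \right)} + m}{-17881 + 34387} = \frac{\frac{1}{3} \cdot 2 - 9900}{-17881 + 34387} = \frac{\frac{2}{3} - 9900}{16506} = \left(- \frac{29698}{3}\right) \frac{1}{16506} = - \frac{14849}{24759}$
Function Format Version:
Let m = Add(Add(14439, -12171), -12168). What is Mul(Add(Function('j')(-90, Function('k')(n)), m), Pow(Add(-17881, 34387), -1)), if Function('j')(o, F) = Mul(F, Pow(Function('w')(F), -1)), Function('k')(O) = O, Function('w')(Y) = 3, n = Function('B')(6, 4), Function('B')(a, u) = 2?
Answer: Rational(-14849, 24759) ≈ -0.59974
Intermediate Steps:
n = 2
m = -9900 (m = Add(2268, -12168) = -9900)
Function('j')(o, F) = Mul(Rational(1, 3), F) (Function('j')(o, F) = Mul(F, Pow(3, -1)) = Mul(F, Rational(1, 3)) = Mul(Rational(1, 3), F))
Mul(Add(Function('j')(-90, Function('k')(n)), m), Pow(Add(-17881, 34387), -1)) = Mul(Add(Mul(Rational(1, 3), 2), -9900), Pow(Add(-17881, 34387), -1)) = Mul(Add(Rational(2, 3), -9900), Pow(16506, -1)) = Mul(Rational(-29698, 3), Rational(1, 16506)) = Rational(-14849, 24759)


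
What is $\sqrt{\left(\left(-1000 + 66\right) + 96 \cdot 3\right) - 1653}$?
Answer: $11 i \sqrt{19} \approx 47.948 i$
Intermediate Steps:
$\sqrt{\left(\left(-1000 + 66\right) + 96 \cdot 3\right) - 1653} = \sqrt{\left(-934 + 288\right) - 1653} = \sqrt{-646 - 1653} = \sqrt{-2299} = 11 i \sqrt{19}$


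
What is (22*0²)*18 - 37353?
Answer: -37353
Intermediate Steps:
(22*0²)*18 - 37353 = (22*0)*18 - 37353 = 0*18 - 37353 = 0 - 37353 = -37353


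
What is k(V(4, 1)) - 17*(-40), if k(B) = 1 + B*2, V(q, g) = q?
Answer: 689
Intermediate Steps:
k(B) = 1 + 2*B
k(V(4, 1)) - 17*(-40) = (1 + 2*4) - 17*(-40) = (1 + 8) + 680 = 9 + 680 = 689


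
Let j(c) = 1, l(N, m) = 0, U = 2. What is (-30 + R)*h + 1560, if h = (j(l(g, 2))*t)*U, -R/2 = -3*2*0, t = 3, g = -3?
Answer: 1380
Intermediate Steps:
R = 0 (R = -2*(-3*2)*0 = -(-12)*0 = -2*0 = 0)
h = 6 (h = (1*3)*2 = 3*2 = 6)
(-30 + R)*h + 1560 = (-30 + 0)*6 + 1560 = -30*6 + 1560 = -180 + 1560 = 1380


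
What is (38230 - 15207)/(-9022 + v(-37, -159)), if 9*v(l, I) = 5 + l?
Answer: -207207/81230 ≈ -2.5509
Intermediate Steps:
v(l, I) = 5/9 + l/9 (v(l, I) = (5 + l)/9 = 5/9 + l/9)
(38230 - 15207)/(-9022 + v(-37, -159)) = (38230 - 15207)/(-9022 + (5/9 + (⅑)*(-37))) = 23023/(-9022 + (5/9 - 37/9)) = 23023/(-9022 - 32/9) = 23023/(-81230/9) = 23023*(-9/81230) = -207207/81230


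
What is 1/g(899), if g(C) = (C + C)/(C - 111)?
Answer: 394/899 ≈ 0.43826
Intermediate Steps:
g(C) = 2*C/(-111 + C) (g(C) = (2*C)/(-111 + C) = 2*C/(-111 + C))
1/g(899) = 1/(2*899/(-111 + 899)) = 1/(2*899/788) = 1/(2*899*(1/788)) = 1/(899/394) = 394/899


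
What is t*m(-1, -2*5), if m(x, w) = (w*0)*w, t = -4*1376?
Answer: 0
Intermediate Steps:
t = -5504
m(x, w) = 0 (m(x, w) = 0*w = 0)
t*m(-1, -2*5) = -5504*0 = 0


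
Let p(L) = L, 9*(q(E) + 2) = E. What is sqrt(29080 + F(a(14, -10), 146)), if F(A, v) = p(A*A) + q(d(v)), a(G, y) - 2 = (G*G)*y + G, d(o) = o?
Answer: 2*sqrt(8568518)/3 ≈ 1951.5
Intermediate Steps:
q(E) = -2 + E/9
a(G, y) = 2 + G + y*G**2 (a(G, y) = 2 + ((G*G)*y + G) = 2 + (G**2*y + G) = 2 + (y*G**2 + G) = 2 + (G + y*G**2) = 2 + G + y*G**2)
F(A, v) = -2 + A**2 + v/9 (F(A, v) = A*A + (-2 + v/9) = A**2 + (-2 + v/9) = -2 + A**2 + v/9)
sqrt(29080 + F(a(14, -10), 146)) = sqrt(29080 + (-2 + (2 + 14 - 10*14**2)**2 + (1/9)*146)) = sqrt(29080 + (-2 + (2 + 14 - 10*196)**2 + 146/9)) = sqrt(29080 + (-2 + (2 + 14 - 1960)**2 + 146/9)) = sqrt(29080 + (-2 + (-1944)**2 + 146/9)) = sqrt(29080 + (-2 + 3779136 + 146/9)) = sqrt(29080 + 34012352/9) = sqrt(34274072/9) = 2*sqrt(8568518)/3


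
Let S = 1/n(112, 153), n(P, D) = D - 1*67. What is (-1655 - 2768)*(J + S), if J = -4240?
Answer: 1612798297/86 ≈ 1.8753e+7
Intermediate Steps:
n(P, D) = -67 + D (n(P, D) = D - 67 = -67 + D)
S = 1/86 (S = 1/(-67 + 153) = 1/86 ≈ 0.011628)
(-1655 - 2768)*(J + S) = (-1655 - 2768)*(-4240 + 1/86) = -4423*(-364639/86) = 1612798297/86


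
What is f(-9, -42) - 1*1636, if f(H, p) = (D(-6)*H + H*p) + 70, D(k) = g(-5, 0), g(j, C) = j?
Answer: -1143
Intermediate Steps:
D(k) = -5
f(H, p) = 70 - 5*H + H*p (f(H, p) = (-5*H + H*p) + 70 = 70 - 5*H + H*p)
f(-9, -42) - 1*1636 = (70 - 5*(-9) - 9*(-42)) - 1*1636 = (70 + 45 + 378) - 1636 = 493 - 1636 = -1143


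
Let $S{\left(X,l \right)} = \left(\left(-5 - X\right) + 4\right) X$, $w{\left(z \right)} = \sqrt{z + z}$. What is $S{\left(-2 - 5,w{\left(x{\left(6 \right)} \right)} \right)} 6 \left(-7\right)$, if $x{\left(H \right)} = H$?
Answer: $1764$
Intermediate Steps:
$w{\left(z \right)} = \sqrt{2} \sqrt{z}$ ($w{\left(z \right)} = \sqrt{2 z} = \sqrt{2} \sqrt{z}$)
$S{\left(X,l \right)} = X \left(-1 - X\right)$ ($S{\left(X,l \right)} = \left(-1 - X\right) X = X \left(-1 - X\right)$)
$S{\left(-2 - 5,w{\left(x{\left(6 \right)} \right)} \right)} 6 \left(-7\right) = - \left(-2 - 5\right) \left(1 - 7\right) 6 \left(-7\right) = \left(-1\right) \left(-7\right) \left(1 - 7\right) 6 \left(-7\right) = \left(-1\right) \left(-7\right) \left(-6\right) 6 \left(-7\right) = \left(-42\right) 6 \left(-7\right) = \left(-252\right) \left(-7\right) = 1764$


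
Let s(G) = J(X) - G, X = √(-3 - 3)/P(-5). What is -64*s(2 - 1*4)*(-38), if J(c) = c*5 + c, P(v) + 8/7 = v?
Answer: 4864 - 102144*I*√6/43 ≈ 4864.0 - 5818.6*I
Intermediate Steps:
P(v) = -8/7 + v
X = -7*I*√6/43 (X = √(-3 - 3)/(-8/7 - 5) = √(-6)/(-43/7) = (I*√6)*(-7/43) = -7*I*√6/43 ≈ -0.39875*I)
J(c) = 6*c (J(c) = 5*c + c = 6*c)
s(G) = -G - 42*I*√6/43 (s(G) = 6*(-7*I*√6/43) - G = -42*I*√6/43 - G = -G - 42*I*√6/43)
-64*s(2 - 1*4)*(-38) = -64*(-(2 - 1*4) - 42*I*√6/43)*(-38) = -64*(-(2 - 4) - 42*I*√6/43)*(-38) = -64*(-1*(-2) - 42*I*√6/43)*(-38) = -64*(2 - 42*I*√6/43)*(-38) = (-128 + 2688*I*√6/43)*(-38) = 4864 - 102144*I*√6/43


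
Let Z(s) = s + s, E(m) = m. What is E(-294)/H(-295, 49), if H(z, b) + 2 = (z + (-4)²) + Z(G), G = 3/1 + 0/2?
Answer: 294/275 ≈ 1.0691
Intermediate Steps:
G = 3 (G = 3*1 + 0*(½) = 3 + 0 = 3)
Z(s) = 2*s
H(z, b) = 20 + z (H(z, b) = -2 + ((z + (-4)²) + 2*3) = -2 + ((z + 16) + 6) = -2 + ((16 + z) + 6) = -2 + (22 + z) = 20 + z)
E(-294)/H(-295, 49) = -294/(20 - 295) = -294/(-275) = -294*(-1/275) = 294/275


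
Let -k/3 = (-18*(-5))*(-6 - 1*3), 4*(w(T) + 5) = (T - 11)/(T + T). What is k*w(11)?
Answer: -12150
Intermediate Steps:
w(T) = -5 + (-11 + T)/(8*T) (w(T) = -5 + ((T - 11)/(T + T))/4 = -5 + ((-11 + T)/((2*T)))/4 = -5 + ((-11 + T)*(1/(2*T)))/4 = -5 + ((-11 + T)/(2*T))/4 = -5 + (-11 + T)/(8*T))
k = 2430 (k = -3*(-18*(-5))*(-6 - 1*3) = -270*(-6 - 3) = -270*(-9) = -3*(-810) = 2430)
k*w(11) = 2430*((⅛)*(-11 - 39*11)/11) = 2430*((⅛)*(1/11)*(-11 - 429)) = 2430*((⅛)*(1/11)*(-440)) = 2430*(-5) = -12150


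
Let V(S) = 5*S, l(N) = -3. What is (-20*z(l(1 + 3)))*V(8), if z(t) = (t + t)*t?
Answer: -14400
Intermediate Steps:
z(t) = 2*t² (z(t) = (2*t)*t = 2*t²)
(-20*z(l(1 + 3)))*V(8) = (-40*(-3)²)*(5*8) = -40*9*40 = -20*18*40 = -360*40 = -14400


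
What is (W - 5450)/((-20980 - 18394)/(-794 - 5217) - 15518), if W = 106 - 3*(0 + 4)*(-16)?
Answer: 7742168/23309831 ≈ 0.33214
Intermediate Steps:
W = 298 (W = 106 - 3*4*(-16) = 106 - 12*(-16) = 106 + 192 = 298)
(W - 5450)/((-20980 - 18394)/(-794 - 5217) - 15518) = (298 - 5450)/((-20980 - 18394)/(-794 - 5217) - 15518) = -5152/(-39374/(-6011) - 15518) = -5152/(-39374*(-1/6011) - 15518) = -5152/(39374/6011 - 15518) = -5152/(-93239324/6011) = -5152*(-6011/93239324) = 7742168/23309831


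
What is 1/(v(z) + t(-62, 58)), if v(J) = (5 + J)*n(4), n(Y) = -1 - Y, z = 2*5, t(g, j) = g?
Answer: -1/137 ≈ -0.0072993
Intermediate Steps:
z = 10
v(J) = -25 - 5*J (v(J) = (5 + J)*(-1 - 1*4) = (5 + J)*(-1 - 4) = (5 + J)*(-5) = -25 - 5*J)
1/(v(z) + t(-62, 58)) = 1/((-25 - 5*10) - 62) = 1/((-25 - 50) - 62) = 1/(-75 - 62) = 1/(-137) = -1/137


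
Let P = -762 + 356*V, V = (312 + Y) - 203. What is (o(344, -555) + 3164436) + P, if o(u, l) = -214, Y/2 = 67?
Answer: 3249968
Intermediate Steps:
Y = 134 (Y = 2*67 = 134)
V = 243 (V = (312 + 134) - 203 = 446 - 203 = 243)
P = 85746 (P = -762 + 356*243 = -762 + 86508 = 85746)
(o(344, -555) + 3164436) + P = (-214 + 3164436) + 85746 = 3164222 + 85746 = 3249968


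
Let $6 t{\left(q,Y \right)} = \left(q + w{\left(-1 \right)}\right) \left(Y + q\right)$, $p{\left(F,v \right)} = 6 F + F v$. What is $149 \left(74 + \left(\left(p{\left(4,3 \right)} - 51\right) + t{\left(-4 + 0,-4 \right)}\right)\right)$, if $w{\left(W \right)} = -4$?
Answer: $\frac{31141}{3} \approx 10380.0$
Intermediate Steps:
$t{\left(q,Y \right)} = \frac{\left(-4 + q\right) \left(Y + q\right)}{6}$ ($t{\left(q,Y \right)} = \frac{\left(q - 4\right) \left(Y + q\right)}{6} = \frac{\left(-4 + q\right) \left(Y + q\right)}{6}$)
$149 \left(74 + \left(\left(p{\left(4,3 \right)} - 51\right) + t{\left(-4 + 0,-4 \right)}\right)\right) = 149 \left(74 - \left(\frac{145}{3} - 4 \left(6 + 3\right) - \frac{\left(-4 + 0\right)^{2}}{6} + \frac{4 \left(-4 + 0\right)}{3}\right)\right) = 149 \left(74 + \left(\left(4 \cdot 9 - 51\right) + \left(\frac{8}{3} - - \frac{8}{3} + \frac{\left(-4\right)^{2}}{6} + \frac{1}{6} \left(-4\right) \left(-4\right)\right)\right)\right) = 149 \left(74 + \left(\left(36 - 51\right) + \left(\frac{8}{3} + \frac{8}{3} + \frac{1}{6} \cdot 16 + \frac{8}{3}\right)\right)\right) = 149 \left(74 + \left(-15 + \left(\frac{8}{3} + \frac{8}{3} + \frac{8}{3} + \frac{8}{3}\right)\right)\right) = 149 \left(74 + \left(-15 + \frac{32}{3}\right)\right) = 149 \left(74 - \frac{13}{3}\right) = 149 \cdot \frac{209}{3} = \frac{31141}{3}$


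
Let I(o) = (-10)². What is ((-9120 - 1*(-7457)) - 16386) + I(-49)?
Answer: -17949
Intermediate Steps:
I(o) = 100
((-9120 - 1*(-7457)) - 16386) + I(-49) = ((-9120 - 1*(-7457)) - 16386) + 100 = ((-9120 + 7457) - 16386) + 100 = (-1663 - 16386) + 100 = -18049 + 100 = -17949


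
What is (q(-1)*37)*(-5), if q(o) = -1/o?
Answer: -185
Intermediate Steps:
(q(-1)*37)*(-5) = (-1/(-1)*37)*(-5) = (-1*(-1)*37)*(-5) = (1*37)*(-5) = 37*(-5) = -185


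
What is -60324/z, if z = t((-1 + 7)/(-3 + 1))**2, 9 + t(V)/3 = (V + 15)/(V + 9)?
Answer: -20108/147 ≈ -136.79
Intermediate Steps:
t(V) = -27 + 3*(15 + V)/(9 + V) (t(V) = -27 + 3*((V + 15)/(V + 9)) = -27 + 3*((15 + V)/(9 + V)) = -27 + 3*(15 + V)/(9 + V))
z = 441 (z = (6*(-33 - 4*(-1 + 7)/(-3 + 1))/(9 + (-1 + 7)/(-3 + 1)))**2 = (6*(-33 - 24/(-2))/(9 + 6/(-2)))**2 = (6*(-33 - 24*(-1)/2)/(9 + 6*(-1/2)))**2 = (6*(-33 - 4*(-3))/(9 - 3))**2 = (6*(-33 + 12)/6)**2 = (6*(1/6)*(-21))**2 = (-21)**2 = 441)
-60324/z = -60324/441 = -60324*1/441 = -20108/147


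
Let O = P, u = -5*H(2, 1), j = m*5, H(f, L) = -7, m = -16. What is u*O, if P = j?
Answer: -2800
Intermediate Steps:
j = -80 (j = -16*5 = -80)
u = 35 (u = -5*(-7) = 35)
P = -80
O = -80
u*O = 35*(-80) = -2800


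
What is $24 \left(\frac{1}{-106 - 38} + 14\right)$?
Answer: $\frac{2015}{6} \approx 335.83$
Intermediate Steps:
$24 \left(\frac{1}{-106 - 38} + 14\right) = 24 \left(\frac{1}{-144} + 14\right) = 24 \left(- \frac{1}{144} + 14\right) = 24 \cdot \frac{2015}{144} = \frac{2015}{6}$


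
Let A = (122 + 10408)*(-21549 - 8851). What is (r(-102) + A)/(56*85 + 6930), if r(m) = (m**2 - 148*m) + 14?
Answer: -160043243/5845 ≈ -27381.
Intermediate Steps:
r(m) = 14 + m**2 - 148*m
A = -320112000 (A = 10530*(-30400) = -320112000)
(r(-102) + A)/(56*85 + 6930) = ((14 + (-102)**2 - 148*(-102)) - 320112000)/(56*85 + 6930) = ((14 + 10404 + 15096) - 320112000)/(4760 + 6930) = (25514 - 320112000)/11690 = -320086486*1/11690 = -160043243/5845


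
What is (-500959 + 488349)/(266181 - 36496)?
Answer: -2522/45937 ≈ -0.054901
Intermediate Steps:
(-500959 + 488349)/(266181 - 36496) = -12610/229685 = -12610*1/229685 = -2522/45937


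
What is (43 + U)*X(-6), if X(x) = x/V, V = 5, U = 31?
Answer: -444/5 ≈ -88.800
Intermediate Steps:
X(x) = x/5
(43 + U)*X(-6) = (43 + 31)*((1/5)*(-6)) = 74*(-6/5) = -444/5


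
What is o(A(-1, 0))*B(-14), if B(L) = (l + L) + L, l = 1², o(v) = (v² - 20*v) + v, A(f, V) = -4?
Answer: -2484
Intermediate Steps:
o(v) = v² - 19*v
l = 1
B(L) = 1 + 2*L (B(L) = (1 + L) + L = 1 + 2*L)
o(A(-1, 0))*B(-14) = (-4*(-19 - 4))*(1 + 2*(-14)) = (-4*(-23))*(1 - 28) = 92*(-27) = -2484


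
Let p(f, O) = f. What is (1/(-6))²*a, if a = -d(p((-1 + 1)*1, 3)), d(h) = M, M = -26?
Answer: 13/18 ≈ 0.72222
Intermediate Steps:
d(h) = -26
a = 26 (a = -1*(-26) = 26)
(1/(-6))²*a = (1/(-6))²*26 = (1*(-⅙))²*26 = (-⅙)²*26 = (1/36)*26 = 13/18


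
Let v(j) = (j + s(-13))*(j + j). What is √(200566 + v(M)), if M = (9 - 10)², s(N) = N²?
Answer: √200906 ≈ 448.23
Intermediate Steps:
M = 1 (M = (-1)² = 1)
v(j) = 2*j*(169 + j) (v(j) = (j + (-13)²)*(j + j) = (j + 169)*(2*j) = (169 + j)*(2*j) = 2*j*(169 + j))
√(200566 + v(M)) = √(200566 + 2*1*(169 + 1)) = √(200566 + 2*1*170) = √(200566 + 340) = √200906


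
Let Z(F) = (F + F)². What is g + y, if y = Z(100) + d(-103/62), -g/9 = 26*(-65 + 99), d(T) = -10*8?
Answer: 31964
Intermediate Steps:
Z(F) = 4*F² (Z(F) = (2*F)² = 4*F²)
d(T) = -80
g = -7956 (g = -234*(-65 + 99) = -234*34 = -9*884 = -7956)
y = 39920 (y = 4*100² - 80 = 4*10000 - 80 = 40000 - 80 = 39920)
g + y = -7956 + 39920 = 31964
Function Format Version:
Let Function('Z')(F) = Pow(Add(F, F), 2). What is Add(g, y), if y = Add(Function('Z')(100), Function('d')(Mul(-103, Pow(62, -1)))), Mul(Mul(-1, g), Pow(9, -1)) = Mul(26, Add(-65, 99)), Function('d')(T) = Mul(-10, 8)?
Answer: 31964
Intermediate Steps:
Function('Z')(F) = Mul(4, Pow(F, 2)) (Function('Z')(F) = Pow(Mul(2, F), 2) = Mul(4, Pow(F, 2)))
Function('d')(T) = -80
g = -7956 (g = Mul(-9, Mul(26, Add(-65, 99))) = Mul(-9, Mul(26, 34)) = Mul(-9, 884) = -7956)
y = 39920 (y = Add(Mul(4, Pow(100, 2)), -80) = Add(Mul(4, 10000), -80) = Add(40000, -80) = 39920)
Add(g, y) = Add(-7956, 39920) = 31964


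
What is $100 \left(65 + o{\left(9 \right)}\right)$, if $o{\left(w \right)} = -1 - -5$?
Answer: $6900$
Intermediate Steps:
$o{\left(w \right)} = 4$ ($o{\left(w \right)} = -1 + 5 = 4$)
$100 \left(65 + o{\left(9 \right)}\right) = 100 \left(65 + 4\right) = 100 \cdot 69 = 6900$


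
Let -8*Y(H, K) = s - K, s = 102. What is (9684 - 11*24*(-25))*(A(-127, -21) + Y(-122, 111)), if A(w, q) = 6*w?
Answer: -24780177/2 ≈ -1.2390e+7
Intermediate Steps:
Y(H, K) = -51/4 + K/8 (Y(H, K) = -(102 - K)/8 = -51/4 + K/8)
(9684 - 11*24*(-25))*(A(-127, -21) + Y(-122, 111)) = (9684 - 11*24*(-25))*(6*(-127) + (-51/4 + (1/8)*111)) = (9684 - 264*(-25))*(-762 + (-51/4 + 111/8)) = (9684 + 6600)*(-762 + 9/8) = 16284*(-6087/8) = -24780177/2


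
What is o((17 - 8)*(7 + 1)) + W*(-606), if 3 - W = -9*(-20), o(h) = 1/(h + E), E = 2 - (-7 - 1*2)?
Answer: 8902747/83 ≈ 1.0726e+5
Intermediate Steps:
E = 11 (E = 2 - (-7 - 2) = 2 - 1*(-9) = 2 + 9 = 11)
o(h) = 1/(11 + h) (o(h) = 1/(h + 11) = 1/(11 + h))
W = -177 (W = 3 - (-9)*(-20) = 3 - 1*180 = 3 - 180 = -177)
o((17 - 8)*(7 + 1)) + W*(-606) = 1/(11 + (17 - 8)*(7 + 1)) - 177*(-606) = 1/(11 + 9*8) + 107262 = 1/(11 + 72) + 107262 = 1/83 + 107262 = 8902747/83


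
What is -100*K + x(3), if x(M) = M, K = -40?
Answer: 4003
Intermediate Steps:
-100*K + x(3) = -100*(-40) + 3 = 4000 + 3 = 4003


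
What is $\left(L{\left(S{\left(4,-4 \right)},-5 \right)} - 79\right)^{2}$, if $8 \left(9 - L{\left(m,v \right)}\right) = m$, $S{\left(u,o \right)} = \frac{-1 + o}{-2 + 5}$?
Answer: $\frac{2805625}{576} \approx 4870.9$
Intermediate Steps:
$S{\left(u,o \right)} = - \frac{1}{3} + \frac{o}{3}$ ($S{\left(u,o \right)} = \frac{-1 + o}{3} = \left(-1 + o\right) \frac{1}{3} = - \frac{1}{3} + \frac{o}{3}$)
$L{\left(m,v \right)} = 9 - \frac{m}{8}$
$\left(L{\left(S{\left(4,-4 \right)},-5 \right)} - 79\right)^{2} = \left(\left(9 - \frac{- \frac{1}{3} + \frac{1}{3} \left(-4\right)}{8}\right) - 79\right)^{2} = \left(\left(9 - \frac{- \frac{1}{3} - \frac{4}{3}}{8}\right) - 79\right)^{2} = \left(\left(9 - - \frac{5}{24}\right) - 79\right)^{2} = \left(\left(9 + \frac{5}{24}\right) - 79\right)^{2} = \left(\frac{221}{24} - 79\right)^{2} = \left(- \frac{1675}{24}\right)^{2} = \frac{2805625}{576}$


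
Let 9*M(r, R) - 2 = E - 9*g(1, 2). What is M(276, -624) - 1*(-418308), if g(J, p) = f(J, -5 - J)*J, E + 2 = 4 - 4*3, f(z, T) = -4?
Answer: 3764800/9 ≈ 4.1831e+5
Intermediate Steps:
E = -10 (E = -2 + (4 - 4*3) = -2 + (4 - 12) = -2 - 8 = -10)
g(J, p) = -4*J
M(r, R) = 28/9 (M(r, R) = 2/9 + (-10 - (-36))/9 = 2/9 + (-10 - 9*(-4))/9 = 2/9 + (-10 + 36)/9 = 2/9 + (⅑)*26 = 2/9 + 26/9 = 28/9)
M(276, -624) - 1*(-418308) = 28/9 - 1*(-418308) = 28/9 + 418308 = 3764800/9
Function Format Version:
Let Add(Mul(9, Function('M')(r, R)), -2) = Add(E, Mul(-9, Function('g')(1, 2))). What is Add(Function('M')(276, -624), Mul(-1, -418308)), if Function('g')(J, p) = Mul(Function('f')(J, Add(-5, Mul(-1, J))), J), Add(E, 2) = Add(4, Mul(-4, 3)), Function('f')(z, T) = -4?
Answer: Rational(3764800, 9) ≈ 4.1831e+5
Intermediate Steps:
E = -10 (E = Add(-2, Add(4, Mul(-4, 3))) = Add(-2, Add(4, -12)) = Add(-2, -8) = -10)
Function('g')(J, p) = Mul(-4, J)
Function('M')(r, R) = Rational(28, 9) (Function('M')(r, R) = Add(Rational(2, 9), Mul(Rational(1, 9), Add(-10, Mul(-9, Mul(-4, 1))))) = Add(Rational(2, 9), Mul(Rational(1, 9), Add(-10, Mul(-9, -4)))) = Add(Rational(2, 9), Mul(Rational(1, 9), Add(-10, 36))) = Add(Rational(2, 9), Mul(Rational(1, 9), 26)) = Add(Rational(2, 9), Rational(26, 9)) = Rational(28, 9))
Add(Function('M')(276, -624), Mul(-1, -418308)) = Add(Rational(28, 9), Mul(-1, -418308)) = Add(Rational(28, 9), 418308) = Rational(3764800, 9)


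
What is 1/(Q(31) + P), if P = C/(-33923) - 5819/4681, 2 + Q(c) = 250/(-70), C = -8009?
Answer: -1111554941/7312303613 ≈ -0.15201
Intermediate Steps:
Q(c) = -39/7 (Q(c) = -2 + 250/(-70) = -2 + 250*(-1/70) = -2 - 25/7 = -39/7)
P = -159907808/158793563 (P = -8009/(-33923) - 5819/4681 = -8009*(-1/33923) - 5819*1/4681 = 8009/33923 - 5819/4681 = -159907808/158793563 ≈ -1.0070)
1/(Q(31) + P) = 1/(-39/7 - 159907808/158793563) = 1/(-7312303613/1111554941) = -1111554941/7312303613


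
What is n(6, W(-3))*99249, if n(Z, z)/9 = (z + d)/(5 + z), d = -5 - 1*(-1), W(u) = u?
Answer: -6252687/2 ≈ -3.1263e+6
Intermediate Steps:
d = -4 (d = -5 + 1 = -4)
n(Z, z) = 9*(-4 + z)/(5 + z) (n(Z, z) = 9*((z - 4)/(5 + z)) = 9*((-4 + z)/(5 + z)) = 9*(-4 + z)/(5 + z))
n(6, W(-3))*99249 = (9*(-4 - 3)/(5 - 3))*99249 = (9*(-7)/2)*99249 = (9*(½)*(-7))*99249 = -63/2*99249 = -6252687/2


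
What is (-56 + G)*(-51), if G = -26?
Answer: 4182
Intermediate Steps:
(-56 + G)*(-51) = (-56 - 26)*(-51) = -82*(-51) = 4182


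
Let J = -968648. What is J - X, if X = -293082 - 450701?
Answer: -224865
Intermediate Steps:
X = -743783
J - X = -968648 - 1*(-743783) = -968648 + 743783 = -224865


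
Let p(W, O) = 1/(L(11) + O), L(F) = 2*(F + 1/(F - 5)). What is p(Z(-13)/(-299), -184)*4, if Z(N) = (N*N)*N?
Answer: -12/485 ≈ -0.024742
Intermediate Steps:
L(F) = 2*F + 2/(-5 + F) (L(F) = 2*(F + 1/(-5 + F)) = 2*F + 2/(-5 + F))
Z(N) = N**3 (Z(N) = N**2*N = N**3)
p(W, O) = 1/(67/3 + O) (p(W, O) = 1/(2*(1 + 11**2 - 5*11)/(-5 + 11) + O) = 1/(2*(1 + 121 - 55)/6 + O) = 1/(2*(1/6)*67 + O) = 1/(67/3 + O))
p(Z(-13)/(-299), -184)*4 = (3/(67 + 3*(-184)))*4 = (3/(67 - 552))*4 = (3/(-485))*4 = (3*(-1/485))*4 = -3/485*4 = -12/485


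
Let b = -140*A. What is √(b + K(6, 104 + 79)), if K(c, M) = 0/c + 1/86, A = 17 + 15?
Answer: I*√33133994/86 ≈ 66.933*I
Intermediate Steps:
A = 32
K(c, M) = 1/86 (K(c, M) = 0 + 1*(1/86) = 0 + 1/86 = 1/86)
b = -4480 (b = -140*32 = -4480)
√(b + K(6, 104 + 79)) = √(-4480 + 1/86) = √(-385279/86) = I*√33133994/86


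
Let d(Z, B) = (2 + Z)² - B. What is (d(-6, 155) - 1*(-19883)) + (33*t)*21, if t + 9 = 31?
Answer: 34990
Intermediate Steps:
t = 22 (t = -9 + 31 = 22)
(d(-6, 155) - 1*(-19883)) + (33*t)*21 = (((2 - 6)² - 1*155) - 1*(-19883)) + (33*22)*21 = (((-4)² - 155) + 19883) + 726*21 = ((16 - 155) + 19883) + 15246 = (-139 + 19883) + 15246 = 19744 + 15246 = 34990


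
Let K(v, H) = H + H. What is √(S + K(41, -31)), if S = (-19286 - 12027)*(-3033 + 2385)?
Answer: √20290762 ≈ 4504.5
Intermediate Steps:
K(v, H) = 2*H
S = 20290824 (S = -31313*(-648) = 20290824)
√(S + K(41, -31)) = √(20290824 + 2*(-31)) = √(20290824 - 62) = √20290762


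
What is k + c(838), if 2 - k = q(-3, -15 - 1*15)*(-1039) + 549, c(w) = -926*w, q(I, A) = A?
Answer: -807705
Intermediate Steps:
k = -31717 (k = 2 - ((-15 - 1*15)*(-1039) + 549) = 2 - ((-15 - 15)*(-1039) + 549) = 2 - (-30*(-1039) + 549) = 2 - (31170 + 549) = 2 - 1*31719 = 2 - 31719 = -31717)
k + c(838) = -31717 - 926*838 = -31717 - 775988 = -807705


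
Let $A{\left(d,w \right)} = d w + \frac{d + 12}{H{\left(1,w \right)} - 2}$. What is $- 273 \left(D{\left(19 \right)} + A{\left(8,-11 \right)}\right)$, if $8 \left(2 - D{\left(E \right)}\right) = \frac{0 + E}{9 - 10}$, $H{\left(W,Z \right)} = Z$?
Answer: $\frac{185997}{8} \approx 23250.0$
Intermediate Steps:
$D{\left(E \right)} = 2 + \frac{E}{8}$ ($D{\left(E \right)} = 2 - \frac{\left(0 + E\right) \frac{1}{9 - 10}}{8} = 2 - \frac{E \frac{1}{-1}}{8} = 2 - \frac{E \left(-1\right)}{8} = 2 - \frac{\left(-1\right) E}{8} = 2 + \frac{E}{8}$)
$A{\left(d,w \right)} = d w + \frac{12 + d}{-2 + w}$ ($A{\left(d,w \right)} = d w + \frac{d + 12}{w - 2} = d w + \frac{12 + d}{-2 + w}$)
$- 273 \left(D{\left(19 \right)} + A{\left(8,-11 \right)}\right) = - 273 \left(\left(2 + \frac{1}{8} \cdot 19\right) + \frac{12 + 8 + 8 \left(-11\right)^{2} - 16 \left(-11\right)}{-2 - 11}\right) = - 273 \left(\left(2 + \frac{19}{8}\right) + \frac{12 + 8 + 8 \cdot 121 + 176}{-13}\right) = - 273 \left(\frac{35}{8} - \frac{12 + 8 + 968 + 176}{13}\right) = - 273 \left(\frac{35}{8} - \frac{1164}{13}\right) = - \frac{273 \left(-8857\right)}{104} = \left(-1\right) \left(- \frac{185997}{8}\right) = \frac{185997}{8}$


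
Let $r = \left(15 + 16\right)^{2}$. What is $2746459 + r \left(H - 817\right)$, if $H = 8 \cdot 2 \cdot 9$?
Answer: $2099706$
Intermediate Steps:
$H = 144$ ($H = 16 \cdot 9 = 144$)
$r = 961$ ($r = 31^{2} = 961$)
$2746459 + r \left(H - 817\right) = 2746459 + 961 \left(144 - 817\right) = 2746459 + 961 \left(-673\right) = 2746459 - 646753 = 2099706$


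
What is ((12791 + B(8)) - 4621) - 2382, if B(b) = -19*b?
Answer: 5636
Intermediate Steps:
((12791 + B(8)) - 4621) - 2382 = ((12791 - 19*8) - 4621) - 2382 = ((12791 - 152) - 4621) - 2382 = (12639 - 4621) - 2382 = 8018 - 2382 = 5636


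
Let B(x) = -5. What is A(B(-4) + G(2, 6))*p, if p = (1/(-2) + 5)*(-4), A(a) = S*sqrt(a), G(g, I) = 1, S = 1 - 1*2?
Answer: 36*I ≈ 36.0*I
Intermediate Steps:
S = -1 (S = 1 - 2 = -1)
A(a) = -sqrt(a)
p = -18 (p = (1*(-1/2) + 5)*(-4) = (-1/2 + 5)*(-4) = (9/2)*(-4) = -18)
A(B(-4) + G(2, 6))*p = -sqrt(-5 + 1)*(-18) = -sqrt(-4)*(-18) = -2*I*(-18) = 36*I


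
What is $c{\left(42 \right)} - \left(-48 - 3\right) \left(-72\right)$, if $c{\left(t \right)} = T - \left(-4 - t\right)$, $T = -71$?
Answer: $-3697$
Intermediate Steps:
$c{\left(t \right)} = -67 + t$ ($c{\left(t \right)} = -71 - \left(-4 - t\right) = -71 + \left(4 + t\right) = -67 + t$)
$c{\left(42 \right)} - \left(-48 - 3\right) \left(-72\right) = \left(-67 + 42\right) - \left(-48 - 3\right) \left(-72\right) = -25 - \left(-51\right) \left(-72\right) = -25 - 3672 = -3697$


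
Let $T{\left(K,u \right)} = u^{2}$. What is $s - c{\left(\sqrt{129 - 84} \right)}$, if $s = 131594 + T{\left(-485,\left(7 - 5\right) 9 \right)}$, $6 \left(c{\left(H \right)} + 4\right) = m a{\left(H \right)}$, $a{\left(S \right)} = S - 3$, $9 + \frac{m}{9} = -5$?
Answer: $131859 + 63 \sqrt{5} \approx 1.32 \cdot 10^{5}$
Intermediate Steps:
$m = -126$ ($m = -81 + 9 \left(-5\right) = -81 - 45 = -126$)
$a{\left(S \right)} = -3 + S$
$c{\left(H \right)} = 59 - 21 H$ ($c{\left(H \right)} = -4 + \frac{\left(-126\right) \left(-3 + H\right)}{6} = -4 + \frac{378 - 126 H}{6} = -4 - \left(-63 + 21 H\right) = 59 - 21 H$)
$s = 131918$ ($s = 131594 + \left(\left(7 - 5\right) 9\right)^{2} = 131594 + \left(2 \cdot 9\right)^{2} = 131594 + 18^{2} = 131594 + 324 = 131918$)
$s - c{\left(\sqrt{129 - 84} \right)} = 131918 - \left(59 - 21 \sqrt{129 - 84}\right) = 131918 - \left(59 - 21 \sqrt{45}\right) = 131918 - \left(59 - 21 \cdot 3 \sqrt{5}\right) = 131918 - \left(59 - 63 \sqrt{5}\right) = 131859 + 63 \sqrt{5}$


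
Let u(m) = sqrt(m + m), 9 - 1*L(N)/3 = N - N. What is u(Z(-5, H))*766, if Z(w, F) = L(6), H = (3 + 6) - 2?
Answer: 2298*sqrt(6) ≈ 5628.9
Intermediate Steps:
L(N) = 27 (L(N) = 27 - 3*(N - N) = 27 - 3*0 = 27 + 0 = 27)
H = 7 (H = 9 - 2 = 7)
Z(w, F) = 27
u(m) = sqrt(2)*sqrt(m) (u(m) = sqrt(2*m) = sqrt(2)*sqrt(m))
u(Z(-5, H))*766 = (sqrt(2)*sqrt(27))*766 = (sqrt(2)*(3*sqrt(3)))*766 = (3*sqrt(6))*766 = 2298*sqrt(6)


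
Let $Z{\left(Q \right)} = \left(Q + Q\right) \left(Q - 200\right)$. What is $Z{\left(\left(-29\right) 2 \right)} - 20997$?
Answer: $8931$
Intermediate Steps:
$Z{\left(Q \right)} = 2 Q \left(-200 + Q\right)$
$Z{\left(\left(-29\right) 2 \right)} - 20997 = 2 \left(\left(-29\right) 2\right) \left(-200 - 58\right) - 20997 = 2 \left(-58\right) \left(-200 - 58\right) - 20997 = 2 \left(-58\right) \left(-258\right) - 20997 = 29928 - 20997 = 8931$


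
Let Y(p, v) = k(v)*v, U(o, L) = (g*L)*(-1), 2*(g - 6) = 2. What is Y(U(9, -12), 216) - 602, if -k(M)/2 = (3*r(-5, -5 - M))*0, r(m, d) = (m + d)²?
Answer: -602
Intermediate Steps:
g = 7 (g = 6 + (½)*2 = 6 + 1 = 7)
r(m, d) = (d + m)²
U(o, L) = -7*L (U(o, L) = (7*L)*(-1) = -7*L)
k(M) = 0 (k(M) = -2*3*((-5 - M) - 5)²*0 = -2*3*(-10 - M)²*0 = -2*0 = 0)
Y(p, v) = 0 (Y(p, v) = 0*v = 0)
Y(U(9, -12), 216) - 602 = 0 - 602 = -602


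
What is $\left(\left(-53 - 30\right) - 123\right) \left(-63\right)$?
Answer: $12978$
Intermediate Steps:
$\left(\left(-53 - 30\right) - 123\right) \left(-63\right) = \left(-83 - 123\right) \left(-63\right) = \left(-206\right) \left(-63\right) = 12978$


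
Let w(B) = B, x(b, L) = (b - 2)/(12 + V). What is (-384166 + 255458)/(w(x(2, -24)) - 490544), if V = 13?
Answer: 1399/5332 ≈ 0.26238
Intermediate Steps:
x(b, L) = -2/25 + b/25 (x(b, L) = (b - 2)/(12 + 13) = (-2 + b)/25 = (-2 + b)*(1/25) = -2/25 + b/25)
(-384166 + 255458)/(w(x(2, -24)) - 490544) = (-384166 + 255458)/((-2/25 + (1/25)*2) - 490544) = -128708/((-2/25 + 2/25) - 490544) = -128708/(0 - 490544) = -128708/(-490544) = -128708*(-1/490544) = 1399/5332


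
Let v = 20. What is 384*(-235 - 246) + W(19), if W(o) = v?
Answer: -184684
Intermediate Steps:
W(o) = 20
384*(-235 - 246) + W(19) = 384*(-235 - 246) + 20 = 384*(-481) + 20 = -184704 + 20 = -184684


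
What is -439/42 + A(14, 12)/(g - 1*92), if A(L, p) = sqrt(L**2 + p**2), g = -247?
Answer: -439/42 - 2*sqrt(85)/339 ≈ -10.507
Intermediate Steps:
-439/42 + A(14, 12)/(g - 1*92) = -439/42 + sqrt(14**2 + 12**2)/(-247 - 1*92) = -439*1/42 + sqrt(196 + 144)/(-247 - 92) = -439/42 + sqrt(340)/(-339) = -439/42 + (2*sqrt(85))*(-1/339) = -439/42 - 2*sqrt(85)/339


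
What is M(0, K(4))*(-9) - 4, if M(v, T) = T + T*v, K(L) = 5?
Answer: -49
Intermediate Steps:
M(0, K(4))*(-9) - 4 = (5*(1 + 0))*(-9) - 4 = (5*1)*(-9) - 4 = 5*(-9) - 4 = -45 - 4 = -49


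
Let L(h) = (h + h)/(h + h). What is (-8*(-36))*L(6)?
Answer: 288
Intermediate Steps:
L(h) = 1 (L(h) = (2*h)/((2*h)) = (2*h)*(1/(2*h)) = 1)
(-8*(-36))*L(6) = -8*(-36)*1 = 288*1 = 288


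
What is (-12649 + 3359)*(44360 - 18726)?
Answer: -238139860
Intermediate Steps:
(-12649 + 3359)*(44360 - 18726) = -9290*25634 = -238139860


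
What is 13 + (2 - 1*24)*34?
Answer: -735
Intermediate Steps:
13 + (2 - 1*24)*34 = 13 + (2 - 24)*34 = 13 - 22*34 = 13 - 748 = -735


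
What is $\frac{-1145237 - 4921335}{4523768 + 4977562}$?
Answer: $- \frac{3033286}{4750665} \approx -0.6385$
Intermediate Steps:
$\frac{-1145237 - 4921335}{4523768 + 4977562} = - \frac{6066572}{9501330} = \left(-6066572\right) \frac{1}{9501330} = - \frac{3033286}{4750665}$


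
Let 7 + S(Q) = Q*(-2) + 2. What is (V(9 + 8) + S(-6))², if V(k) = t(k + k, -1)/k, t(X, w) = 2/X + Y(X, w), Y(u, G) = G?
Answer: 4028049/83521 ≈ 48.228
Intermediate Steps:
S(Q) = -5 - 2*Q (S(Q) = -7 + (Q*(-2) + 2) = -7 + (-2*Q + 2) = -7 + (2 - 2*Q) = -5 - 2*Q)
t(X, w) = w + 2/X (t(X, w) = 2/X + w = w + 2/X)
V(k) = (-1 + 1/k)/k (V(k) = (-1 + 2/(k + k))/k = (-1 + 2/((2*k)))/k = (-1 + 2*(1/(2*k)))/k = (-1 + 1/k)/k)
(V(9 + 8) + S(-6))² = ((1 - (9 + 8))/(9 + 8)² + (-5 - 2*(-6)))² = ((1 - 1*17)/17² + (-5 + 12))² = ((1 - 17)/289 + 7)² = ((1/289)*(-16) + 7)² = (-16/289 + 7)² = (2007/289)² = 4028049/83521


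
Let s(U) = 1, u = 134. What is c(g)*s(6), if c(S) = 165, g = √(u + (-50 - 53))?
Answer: 165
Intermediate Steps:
g = √31 (g = √(134 + (-50 - 53)) = √(134 - 103) = √31 ≈ 5.5678)
c(g)*s(6) = 165*1 = 165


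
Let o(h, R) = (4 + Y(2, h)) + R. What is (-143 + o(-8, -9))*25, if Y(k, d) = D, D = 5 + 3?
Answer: -3500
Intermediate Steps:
D = 8
Y(k, d) = 8
o(h, R) = 12 + R (o(h, R) = (4 + 8) + R = 12 + R)
(-143 + o(-8, -9))*25 = (-143 + (12 - 9))*25 = (-143 + 3)*25 = -140*25 = -3500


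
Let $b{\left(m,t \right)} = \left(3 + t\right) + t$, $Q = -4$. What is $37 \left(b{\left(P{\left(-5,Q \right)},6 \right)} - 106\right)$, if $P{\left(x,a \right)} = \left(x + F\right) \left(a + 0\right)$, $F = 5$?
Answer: $-3367$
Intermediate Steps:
$P{\left(x,a \right)} = a \left(5 + x\right)$ ($P{\left(x,a \right)} = \left(x + 5\right) \left(a + 0\right) = \left(5 + x\right) a = a \left(5 + x\right)$)
$b{\left(m,t \right)} = 3 + 2 t$
$37 \left(b{\left(P{\left(-5,Q \right)},6 \right)} - 106\right) = 37 \left(\left(3 + 2 \cdot 6\right) - 106\right) = 37 \left(\left(3 + 12\right) - 106\right) = 37 \left(15 - 106\right) = 37 \left(-91\right) = -3367$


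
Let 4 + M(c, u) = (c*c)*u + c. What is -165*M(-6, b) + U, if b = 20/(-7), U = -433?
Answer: 127319/7 ≈ 18188.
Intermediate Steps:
b = -20/7 (b = 20*(-1/7) = -20/7 ≈ -2.8571)
M(c, u) = -4 + c + u*c**2 (M(c, u) = -4 + ((c*c)*u + c) = -4 + (c**2*u + c) = -4 + (u*c**2 + c) = -4 + (c + u*c**2) = -4 + c + u*c**2)
-165*M(-6, b) + U = -165*(-4 - 6 - 20/7*(-6)**2) - 433 = -165*(-4 - 6 - 20/7*36) - 433 = -165*(-4 - 6 - 720/7) - 433 = -165*(-790/7) - 433 = 130350/7 - 433 = 127319/7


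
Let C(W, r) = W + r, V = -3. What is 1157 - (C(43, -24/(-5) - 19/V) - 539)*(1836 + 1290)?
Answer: 7584251/5 ≈ 1.5169e+6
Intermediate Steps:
1157 - (C(43, -24/(-5) - 19/V) - 539)*(1836 + 1290) = 1157 - ((43 + (-24/(-5) - 19/(-3))) - 539)*(1836 + 1290) = 1157 - ((43 + (-24*(-⅕) - 19*(-⅓))) - 539)*3126 = 1157 - ((43 + (24/5 + 19/3)) - 539)*3126 = 1157 - ((43 + 167/15) - 539)*3126 = 1157 - (812/15 - 539)*3126 = 1157 - (-7273)*3126/15 = 1157 - 1*(-7578466/5) = 1157 + 7578466/5 = 7584251/5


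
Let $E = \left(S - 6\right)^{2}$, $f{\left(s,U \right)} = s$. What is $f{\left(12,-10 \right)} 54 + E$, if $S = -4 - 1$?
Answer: $769$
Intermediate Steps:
$S = -5$
$E = 121$ ($E = \left(-5 - 6\right)^{2} = \left(-11\right)^{2} = 121$)
$f{\left(12,-10 \right)} 54 + E = 12 \cdot 54 + 121 = 648 + 121 = 769$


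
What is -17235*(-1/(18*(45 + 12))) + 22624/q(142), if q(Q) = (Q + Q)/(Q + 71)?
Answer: 1936267/114 ≈ 16985.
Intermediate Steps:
q(Q) = 2*Q/(71 + Q) (q(Q) = (2*Q)/(71 + Q) = 2*Q/(71 + Q))
-17235*(-1/(18*(45 + 12))) + 22624/q(142) = -17235*(-1/(18*(45 + 12))) + 22624/((2*142/(71 + 142))) = -17235/((-18*57)) + 22624/((2*142/213)) = -17235/(-1026) + 22624/((2*142*(1/213))) = -17235*(-1/1026) + 22624/(4/3) = 1915/114 + 22624*(¾) = 1915/114 + 16968 = 1936267/114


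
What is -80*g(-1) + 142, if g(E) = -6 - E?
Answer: 542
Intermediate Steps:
-80*g(-1) + 142 = -80*(-6 - 1*(-1)) + 142 = -80*(-6 + 1) + 142 = -80*(-5) + 142 = 400 + 142 = 542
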